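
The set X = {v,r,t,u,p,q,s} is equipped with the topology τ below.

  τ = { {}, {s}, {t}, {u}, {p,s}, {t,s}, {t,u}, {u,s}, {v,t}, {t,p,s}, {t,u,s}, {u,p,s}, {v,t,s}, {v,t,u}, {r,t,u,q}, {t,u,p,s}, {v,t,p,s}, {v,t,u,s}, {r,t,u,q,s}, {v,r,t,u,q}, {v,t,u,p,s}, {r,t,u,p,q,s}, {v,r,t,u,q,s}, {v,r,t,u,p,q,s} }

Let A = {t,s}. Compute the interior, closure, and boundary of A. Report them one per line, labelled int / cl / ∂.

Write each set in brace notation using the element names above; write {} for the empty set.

opens ⊆ A: {}, {t}, {s}, {t,s}; union → int = {t,s}
complement {v,r,u,p,q}; its interior {u}; cl(A) = X∖{u} = {v,r,t,p,q,s}
boundary = {v,r,t,p,q,s} ∖ {t,s} = {v,r,p,q}

int(A) = {t,s}
cl(A)  = {v,r,t,p,q,s}
∂A     = {v,r,p,q}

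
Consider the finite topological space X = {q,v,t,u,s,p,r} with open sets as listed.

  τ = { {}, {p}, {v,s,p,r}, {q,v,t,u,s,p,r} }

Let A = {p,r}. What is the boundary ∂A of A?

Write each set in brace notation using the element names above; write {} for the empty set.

opens ⊆ A: {}, {p}; union → int = {p}
complement {q,v,t,u,s}; its interior {}; cl(A) = X∖{} = {q,v,t,u,s,p,r}
boundary = {q,v,t,u,s,p,r} ∖ {p} = {q,v,t,u,s,r}

{q,v,t,u,s,r}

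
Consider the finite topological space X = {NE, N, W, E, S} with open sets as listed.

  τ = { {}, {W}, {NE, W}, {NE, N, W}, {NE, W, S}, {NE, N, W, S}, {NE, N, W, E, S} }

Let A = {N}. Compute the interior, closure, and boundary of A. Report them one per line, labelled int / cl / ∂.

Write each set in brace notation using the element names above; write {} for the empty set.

int(A) = {}
cl(A)  = {N, E}
∂A     = {N, E}

interior: largest open inside A is {} (from {})
cl via duality: int({NE, W, E, S}) = {NE, W, S}, so X∖{NE, W, S} = {N, E}
cl∖int = {N, E}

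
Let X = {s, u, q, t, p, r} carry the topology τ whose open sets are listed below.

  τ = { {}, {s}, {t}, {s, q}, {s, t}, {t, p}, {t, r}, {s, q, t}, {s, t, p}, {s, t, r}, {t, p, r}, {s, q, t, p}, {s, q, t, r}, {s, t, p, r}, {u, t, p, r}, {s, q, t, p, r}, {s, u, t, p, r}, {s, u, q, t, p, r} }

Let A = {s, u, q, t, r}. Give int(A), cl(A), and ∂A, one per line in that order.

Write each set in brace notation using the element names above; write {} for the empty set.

interior: largest open inside A is {s, q, t, r} (from {}, {t}, {s}, {s, t}, {s, q}, {t, r}, {s, q, t}, {s, t, r}, {s, q, t, r})
cl via duality: int({p}) = {}, so X∖{} = {s, u, q, t, p, r}
cl∖int = {u, p}

int(A) = {s, q, t, r}
cl(A)  = {s, u, q, t, p, r}
∂A     = {u, p}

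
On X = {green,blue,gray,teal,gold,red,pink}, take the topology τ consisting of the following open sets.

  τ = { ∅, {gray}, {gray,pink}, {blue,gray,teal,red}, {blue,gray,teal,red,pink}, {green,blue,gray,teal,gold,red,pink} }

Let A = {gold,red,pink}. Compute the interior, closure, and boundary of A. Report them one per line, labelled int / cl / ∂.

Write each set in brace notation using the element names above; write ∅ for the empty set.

int(A) = ∅
cl(A)  = {green,blue,teal,gold,red,pink}
∂A     = {green,blue,teal,gold,red,pink}

opens ⊆ A: ∅; union → int = ∅
complement {green,blue,gray,teal}; its interior {gray}; cl(A) = X∖{gray} = {green,blue,teal,gold,red,pink}
boundary = {green,blue,teal,gold,red,pink} ∖ ∅ = {green,blue,teal,gold,red,pink}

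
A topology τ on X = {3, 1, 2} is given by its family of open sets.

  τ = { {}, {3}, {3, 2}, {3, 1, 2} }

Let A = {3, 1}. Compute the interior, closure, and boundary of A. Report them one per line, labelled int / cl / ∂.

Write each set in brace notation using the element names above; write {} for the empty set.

U open, U⊆A: {}, {3}. int(A) = ⋃ = {3}
X∖A={2}, int(X∖A)={}, hence cl(A)={3, 1, 2}
∂A: remove int from cl → {1, 2}

int(A) = {3}
cl(A)  = {3, 1, 2}
∂A     = {1, 2}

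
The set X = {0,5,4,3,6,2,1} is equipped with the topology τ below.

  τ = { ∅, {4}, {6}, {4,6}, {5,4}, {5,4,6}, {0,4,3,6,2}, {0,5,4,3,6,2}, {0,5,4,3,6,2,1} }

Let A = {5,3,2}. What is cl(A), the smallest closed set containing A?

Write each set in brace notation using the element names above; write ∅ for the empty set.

{0,5,3,2,1}

closure: X∖int(X∖A) = X∖{4,6} = {0,5,3,2,1}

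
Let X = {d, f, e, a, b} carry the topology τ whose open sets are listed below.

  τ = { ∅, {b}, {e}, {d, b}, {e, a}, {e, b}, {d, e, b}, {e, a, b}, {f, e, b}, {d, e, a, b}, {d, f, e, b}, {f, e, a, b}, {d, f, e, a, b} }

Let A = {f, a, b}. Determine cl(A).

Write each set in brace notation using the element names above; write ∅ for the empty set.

closure: X∖int(X∖A) = X∖{e} = {d, f, a, b}

{d, f, a, b}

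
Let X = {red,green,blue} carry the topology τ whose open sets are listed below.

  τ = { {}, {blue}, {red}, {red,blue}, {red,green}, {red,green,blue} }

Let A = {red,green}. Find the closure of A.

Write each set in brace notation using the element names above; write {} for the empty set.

cl via duality: int({blue}) = {blue}, so X∖{blue} = {red,green}

{red,green}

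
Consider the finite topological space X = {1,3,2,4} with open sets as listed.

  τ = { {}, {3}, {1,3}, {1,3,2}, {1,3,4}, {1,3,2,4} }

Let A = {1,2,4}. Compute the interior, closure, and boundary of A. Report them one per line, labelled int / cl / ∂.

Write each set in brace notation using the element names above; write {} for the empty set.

int(A) = {}
cl(A)  = {1,2,4}
∂A     = {1,2,4}

opens ⊆ A: {}; union → int = {}
complement {3}; its interior {3}; cl(A) = X∖{3} = {1,2,4}
boundary = {1,2,4} ∖ {} = {1,2,4}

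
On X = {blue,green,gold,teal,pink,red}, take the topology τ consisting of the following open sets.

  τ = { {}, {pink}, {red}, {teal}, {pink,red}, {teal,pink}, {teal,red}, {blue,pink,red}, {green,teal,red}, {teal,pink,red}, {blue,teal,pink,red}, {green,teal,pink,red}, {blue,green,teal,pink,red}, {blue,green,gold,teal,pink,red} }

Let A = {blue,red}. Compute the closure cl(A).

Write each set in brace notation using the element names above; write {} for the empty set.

{blue,green,gold,red}

X∖A={green,gold,teal,pink}, int(X∖A)={teal,pink}, hence cl(A)={blue,green,gold,red}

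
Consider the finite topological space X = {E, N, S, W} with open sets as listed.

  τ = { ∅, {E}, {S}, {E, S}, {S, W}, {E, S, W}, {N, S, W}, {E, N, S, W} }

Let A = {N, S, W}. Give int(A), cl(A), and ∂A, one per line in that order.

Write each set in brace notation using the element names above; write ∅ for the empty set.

int(A) = {N, S, W}
cl(A)  = {N, S, W}
∂A     = ∅

U open, U⊆A: ∅, {S}, {S, W}, {N, S, W}. int(A) = ⋃ = {N, S, W}
X∖A={E}, int(X∖A)={E}, hence cl(A)={N, S, W}
∂A: remove int from cl → ∅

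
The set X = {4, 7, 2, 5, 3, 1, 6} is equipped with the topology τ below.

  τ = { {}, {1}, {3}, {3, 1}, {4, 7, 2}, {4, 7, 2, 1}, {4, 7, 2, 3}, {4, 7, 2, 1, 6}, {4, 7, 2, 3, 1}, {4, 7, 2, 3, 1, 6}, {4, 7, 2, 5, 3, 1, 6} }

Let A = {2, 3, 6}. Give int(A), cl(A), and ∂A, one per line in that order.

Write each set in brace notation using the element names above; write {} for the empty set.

int(A) = {3}
cl(A)  = {4, 7, 2, 5, 3, 6}
∂A     = {4, 7, 2, 5, 6}

U open, U⊆A: {}, {3}. int(A) = ⋃ = {3}
X∖A={4, 7, 5, 1}, int(X∖A)={1}, hence cl(A)={4, 7, 2, 5, 3, 6}
∂A: remove int from cl → {4, 7, 2, 5, 6}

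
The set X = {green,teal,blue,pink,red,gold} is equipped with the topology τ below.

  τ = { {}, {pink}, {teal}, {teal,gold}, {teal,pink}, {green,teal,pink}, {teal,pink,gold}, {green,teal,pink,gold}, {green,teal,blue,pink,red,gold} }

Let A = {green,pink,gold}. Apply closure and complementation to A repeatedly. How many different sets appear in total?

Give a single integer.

8

complement {teal,blue,red}; its interior {teal}; cl(A) = X∖{teal} = {green,blue,pink,red,gold}
With k = closure, c = complement:
  1. A     = {green,pink,gold}
  2. kA    = {green,blue,pink,red,gold}
  3. cA    = {teal,blue,red}
  4. ckA   = {teal}
  5. kcA   = {green,teal,blue,red,gold}
  6. ckcA  = {pink}
  7. kckcA = {green,blue,pink,red}
  8. ckckcA = {teal,gold}
k, c of each give nothing new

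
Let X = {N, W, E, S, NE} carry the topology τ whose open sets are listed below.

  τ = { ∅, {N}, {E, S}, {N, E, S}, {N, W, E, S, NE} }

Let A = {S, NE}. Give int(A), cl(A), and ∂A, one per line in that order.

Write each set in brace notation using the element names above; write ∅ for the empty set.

int(A) = ∅
cl(A)  = {W, E, S, NE}
∂A     = {W, E, S, NE}

U open, U⊆A: ∅. int(A) = ⋃ = ∅
X∖A={N, W, E}, int(X∖A)={N}, hence cl(A)={W, E, S, NE}
∂A: remove int from cl → {W, E, S, NE}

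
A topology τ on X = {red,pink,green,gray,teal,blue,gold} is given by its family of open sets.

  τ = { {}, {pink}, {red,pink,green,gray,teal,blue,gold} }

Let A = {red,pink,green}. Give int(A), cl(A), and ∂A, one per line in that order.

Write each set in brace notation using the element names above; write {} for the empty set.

open subsets of A: {}, {pink}; so int(A) = {pink}
closure: X∖int(X∖A) = X∖{} = {red,pink,green,gray,teal,blue,gold}
∂A = {red,pink,green,gray,teal,blue,gold} minus {pink} = {red,green,gray,teal,blue,gold}

int(A) = {pink}
cl(A)  = {red,pink,green,gray,teal,blue,gold}
∂A     = {red,green,gray,teal,blue,gold}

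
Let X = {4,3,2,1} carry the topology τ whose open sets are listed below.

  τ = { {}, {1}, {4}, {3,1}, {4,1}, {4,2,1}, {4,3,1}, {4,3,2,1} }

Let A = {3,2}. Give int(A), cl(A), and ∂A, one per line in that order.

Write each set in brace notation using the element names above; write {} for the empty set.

open subsets of A: {}; so int(A) = {}
closure: X∖int(X∖A) = X∖{4,1} = {3,2}
∂A = {3,2} minus {} = {3,2}

int(A) = {}
cl(A)  = {3,2}
∂A     = {3,2}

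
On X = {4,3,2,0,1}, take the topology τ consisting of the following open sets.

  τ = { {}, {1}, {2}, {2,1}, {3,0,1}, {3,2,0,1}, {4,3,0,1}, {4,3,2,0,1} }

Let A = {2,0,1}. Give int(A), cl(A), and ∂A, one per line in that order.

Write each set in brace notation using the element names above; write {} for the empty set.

opens ⊆ A: {}, {2}, {1}, {2,1}; union → int = {2,1}
complement {4,3}; its interior {}; cl(A) = X∖{} = {4,3,2,0,1}
boundary = {4,3,2,0,1} ∖ {2,1} = {4,3,0}

int(A) = {2,1}
cl(A)  = {4,3,2,0,1}
∂A     = {4,3,0}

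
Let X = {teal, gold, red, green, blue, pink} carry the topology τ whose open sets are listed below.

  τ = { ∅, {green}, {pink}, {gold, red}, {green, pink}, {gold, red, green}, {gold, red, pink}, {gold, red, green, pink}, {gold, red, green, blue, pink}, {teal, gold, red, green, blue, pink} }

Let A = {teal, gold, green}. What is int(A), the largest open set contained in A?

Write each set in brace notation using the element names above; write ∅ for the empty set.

interior: largest open inside A is {green} (from ∅, {green})

{green}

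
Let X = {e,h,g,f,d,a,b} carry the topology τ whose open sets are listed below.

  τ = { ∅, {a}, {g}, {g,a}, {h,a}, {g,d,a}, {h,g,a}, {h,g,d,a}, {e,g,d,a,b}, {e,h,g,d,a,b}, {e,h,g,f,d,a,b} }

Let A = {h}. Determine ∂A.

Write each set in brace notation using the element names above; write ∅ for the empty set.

{h,f}

U open, U⊆A: ∅. int(A) = ⋃ = ∅
X∖A={e,g,f,d,a,b}, int(X∖A)={e,g,d,a,b}, hence cl(A)={h,f}
∂A: remove int from cl → {h,f}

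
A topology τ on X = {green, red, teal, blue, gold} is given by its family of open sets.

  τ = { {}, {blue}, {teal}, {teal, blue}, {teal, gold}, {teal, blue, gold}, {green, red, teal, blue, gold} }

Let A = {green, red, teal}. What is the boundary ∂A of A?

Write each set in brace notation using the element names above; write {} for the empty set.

{green, red, gold}

interior: largest open inside A is {teal} (from {}, {teal})
cl via duality: int({blue, gold}) = {blue}, so X∖{blue} = {green, red, teal, gold}
cl∖int = {green, red, gold}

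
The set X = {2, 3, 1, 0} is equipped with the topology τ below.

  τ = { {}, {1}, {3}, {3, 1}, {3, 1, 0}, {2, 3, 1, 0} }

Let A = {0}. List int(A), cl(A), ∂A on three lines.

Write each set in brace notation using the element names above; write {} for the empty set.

int(A) = {}
cl(A)  = {2, 0}
∂A     = {2, 0}

interior: largest open inside A is {} (from {})
cl via duality: int({2, 3, 1}) = {3, 1}, so X∖{3, 1} = {2, 0}
cl∖int = {2, 0}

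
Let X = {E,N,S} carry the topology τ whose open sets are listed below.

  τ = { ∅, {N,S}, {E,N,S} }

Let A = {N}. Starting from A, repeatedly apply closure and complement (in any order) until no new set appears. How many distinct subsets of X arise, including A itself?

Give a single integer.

4

closure: X∖int(X∖A) = X∖∅ = {E,N,S}
Let k=closure and c=complement:
  1. A     = {N}
  2. kA    = {E,N,S}
  3. cA    = {E,S}
  4. ckA   = ∅
— saturated at 4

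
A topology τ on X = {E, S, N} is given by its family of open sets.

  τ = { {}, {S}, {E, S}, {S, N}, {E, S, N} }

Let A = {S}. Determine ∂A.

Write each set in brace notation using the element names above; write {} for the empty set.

U open, U⊆A: {}, {S}. int(A) = ⋃ = {S}
X∖A={E, N}, int(X∖A)={}, hence cl(A)={E, S, N}
∂A: remove int from cl → {E, N}

{E, N}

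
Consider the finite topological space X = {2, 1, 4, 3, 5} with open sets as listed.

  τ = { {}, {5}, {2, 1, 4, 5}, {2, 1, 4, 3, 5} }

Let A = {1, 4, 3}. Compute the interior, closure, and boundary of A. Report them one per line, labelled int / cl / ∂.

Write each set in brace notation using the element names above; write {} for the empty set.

int(A) = {}
cl(A)  = {2, 1, 4, 3}
∂A     = {2, 1, 4, 3}

interior: largest open inside A is {} (from {})
cl via duality: int({2, 5}) = {5}, so X∖{5} = {2, 1, 4, 3}
cl∖int = {2, 1, 4, 3}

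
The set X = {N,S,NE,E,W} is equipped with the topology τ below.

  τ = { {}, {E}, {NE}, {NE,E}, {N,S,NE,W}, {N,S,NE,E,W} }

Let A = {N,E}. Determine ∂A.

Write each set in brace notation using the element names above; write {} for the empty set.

opens ⊆ A: {}, {E}; union → int = {E}
complement {S,NE,W}; its interior {NE}; cl(A) = X∖{NE} = {N,S,E,W}
boundary = {N,S,E,W} ∖ {E} = {N,S,W}

{N,S,W}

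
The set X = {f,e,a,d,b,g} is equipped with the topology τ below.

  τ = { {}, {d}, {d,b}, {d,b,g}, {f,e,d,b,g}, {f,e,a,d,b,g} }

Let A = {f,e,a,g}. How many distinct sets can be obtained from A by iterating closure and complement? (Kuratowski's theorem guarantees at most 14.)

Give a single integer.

X∖A={d,b}, int(X∖A)={d,b}, hence cl(A)={f,e,a,g}
Orbit (k=closure, c=complement):
  1. A     = {f,e,a,g}
  2. cA    = {d,b}
  3. kcA   = {f,e,a,d,b,g}
  4. ckcA  = {}
(closed under both — stop)

4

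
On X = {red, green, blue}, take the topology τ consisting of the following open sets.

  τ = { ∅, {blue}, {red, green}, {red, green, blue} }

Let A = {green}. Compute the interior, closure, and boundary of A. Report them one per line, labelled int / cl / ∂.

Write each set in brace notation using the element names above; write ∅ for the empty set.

open subsets of A: ∅; so int(A) = ∅
closure: X∖int(X∖A) = X∖{blue} = {red, green}
∂A = {red, green} minus ∅ = {red, green}

int(A) = ∅
cl(A)  = {red, green}
∂A     = {red, green}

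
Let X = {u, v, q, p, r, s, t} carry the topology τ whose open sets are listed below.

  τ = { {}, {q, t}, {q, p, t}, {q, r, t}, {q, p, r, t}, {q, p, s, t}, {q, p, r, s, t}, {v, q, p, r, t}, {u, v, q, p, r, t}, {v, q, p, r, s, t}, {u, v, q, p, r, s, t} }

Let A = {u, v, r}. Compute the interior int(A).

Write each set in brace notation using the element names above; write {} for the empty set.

{}

U open, U⊆A: {}. int(A) = ⋃ = {}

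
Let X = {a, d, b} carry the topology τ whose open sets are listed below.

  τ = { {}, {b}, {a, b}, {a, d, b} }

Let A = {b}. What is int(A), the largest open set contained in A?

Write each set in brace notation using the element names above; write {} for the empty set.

open subsets of A: {}, {b}; so int(A) = {b}

{b}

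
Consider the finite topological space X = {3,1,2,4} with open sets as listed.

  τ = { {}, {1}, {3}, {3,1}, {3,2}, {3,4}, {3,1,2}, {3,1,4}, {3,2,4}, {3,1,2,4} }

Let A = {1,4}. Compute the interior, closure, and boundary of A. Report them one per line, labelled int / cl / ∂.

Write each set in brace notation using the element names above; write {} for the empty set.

open subsets of A: {}, {1}; so int(A) = {1}
closure: X∖int(X∖A) = X∖{3,2} = {1,4}
∂A = {1,4} minus {1} = {4}

int(A) = {1}
cl(A)  = {1,4}
∂A     = {4}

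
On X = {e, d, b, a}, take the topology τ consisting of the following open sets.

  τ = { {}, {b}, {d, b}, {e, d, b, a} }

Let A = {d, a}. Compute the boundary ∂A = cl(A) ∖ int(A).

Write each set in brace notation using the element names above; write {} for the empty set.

{e, d, a}

interior: largest open inside A is {} (from {})
cl via duality: int({e, b}) = {b}, so X∖{b} = {e, d, a}
cl∖int = {e, d, a}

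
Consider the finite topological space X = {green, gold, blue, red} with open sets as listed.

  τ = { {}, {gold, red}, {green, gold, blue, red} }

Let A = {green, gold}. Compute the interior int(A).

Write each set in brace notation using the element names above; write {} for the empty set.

U open, U⊆A: {}. int(A) = ⋃ = {}

{}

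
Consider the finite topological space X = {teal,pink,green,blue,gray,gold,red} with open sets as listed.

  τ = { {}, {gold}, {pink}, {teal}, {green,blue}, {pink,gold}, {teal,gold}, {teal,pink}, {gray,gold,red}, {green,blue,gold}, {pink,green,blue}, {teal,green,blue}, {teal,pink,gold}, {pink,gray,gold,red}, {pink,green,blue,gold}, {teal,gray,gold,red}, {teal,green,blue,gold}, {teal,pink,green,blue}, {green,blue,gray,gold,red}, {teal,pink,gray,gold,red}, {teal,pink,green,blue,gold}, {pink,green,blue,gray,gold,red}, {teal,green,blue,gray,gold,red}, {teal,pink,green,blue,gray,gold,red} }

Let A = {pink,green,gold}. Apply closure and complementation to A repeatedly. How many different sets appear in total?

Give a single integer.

8

complement {teal,blue,gray,red}; its interior {teal}; cl(A) = X∖{teal} = {pink,green,blue,gray,gold,red}
With k = closure, c = complement:
  1. A     = {pink,green,gold}
  2. kA    = {pink,green,blue,gray,gold,red}
  3. cA    = {teal,blue,gray,red}
  4. ckA   = {teal}
  5. kcA   = {teal,green,blue,gray,red}
  6. ckcA  = {pink,gold}
  7. kckcA = {pink,gray,gold,red}
  8. ckckcA = {teal,green,blue}
k, c of each give nothing new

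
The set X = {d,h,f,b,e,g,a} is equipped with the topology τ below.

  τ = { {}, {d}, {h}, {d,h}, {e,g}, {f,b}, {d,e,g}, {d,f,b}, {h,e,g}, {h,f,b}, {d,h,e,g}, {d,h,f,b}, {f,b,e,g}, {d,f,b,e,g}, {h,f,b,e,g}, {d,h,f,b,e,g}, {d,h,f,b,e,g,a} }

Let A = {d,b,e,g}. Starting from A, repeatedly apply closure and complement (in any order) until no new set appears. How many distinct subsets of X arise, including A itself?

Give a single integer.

X∖A={h,f,a}, int(X∖A)={h}, hence cl(A)={d,f,b,e,g,a}
Orbit (k=closure, c=complement):
  1. A     = {d,b,e,g}
  2. kA    = {d,f,b,e,g,a}
  3. cA    = {h,f,a}
  4. ckA   = {h}
  5. kcA   = {h,f,b,a}
  6. kckA  = {h,a}
  7. ckcA  = {d,e,g}
  8. ckckA = {d,f,b,e,g}
  9. kckcA = {d,e,g,a}
  10. ckckcA = {h,f,b}
(closed under both — stop)

10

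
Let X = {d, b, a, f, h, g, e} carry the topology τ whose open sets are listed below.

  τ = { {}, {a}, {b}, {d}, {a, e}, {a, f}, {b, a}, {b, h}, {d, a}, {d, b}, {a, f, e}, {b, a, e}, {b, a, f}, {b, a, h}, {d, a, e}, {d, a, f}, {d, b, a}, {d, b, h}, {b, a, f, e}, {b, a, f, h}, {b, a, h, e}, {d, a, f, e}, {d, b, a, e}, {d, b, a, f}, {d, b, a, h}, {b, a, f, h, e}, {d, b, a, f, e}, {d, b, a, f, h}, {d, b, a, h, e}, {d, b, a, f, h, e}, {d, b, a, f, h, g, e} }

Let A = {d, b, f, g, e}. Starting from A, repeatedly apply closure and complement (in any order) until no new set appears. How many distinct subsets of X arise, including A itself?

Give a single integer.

10

closure: X∖int(X∖A) = X∖{a} = {d, b, f, h, g, e}
Let k=closure and c=complement:
  1. A     = {d, b, f, g, e}
  2. kA    = {d, b, f, h, g, e}
  3. cA    = {a, h}
  4. ckA   = {a}
  5. kcA   = {a, f, h, g, e}
  6. kckA  = {a, f, g, e}
  7. ckcA  = {d, b}
  8. ckckA = {d, b, h}
  9. kckcA = {d, b, h, g}
  10. ckckcA = {a, f, e}
— saturated at 10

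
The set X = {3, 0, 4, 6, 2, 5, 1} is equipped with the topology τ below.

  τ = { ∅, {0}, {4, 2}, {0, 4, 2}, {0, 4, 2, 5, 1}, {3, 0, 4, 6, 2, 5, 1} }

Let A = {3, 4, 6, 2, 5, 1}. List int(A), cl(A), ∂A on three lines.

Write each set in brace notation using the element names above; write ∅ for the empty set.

int(A) = {4, 2}
cl(A)  = {3, 4, 6, 2, 5, 1}
∂A     = {3, 6, 5, 1}

U open, U⊆A: ∅, {4, 2}. int(A) = ⋃ = {4, 2}
X∖A={0}, int(X∖A)={0}, hence cl(A)={3, 4, 6, 2, 5, 1}
∂A: remove int from cl → {3, 6, 5, 1}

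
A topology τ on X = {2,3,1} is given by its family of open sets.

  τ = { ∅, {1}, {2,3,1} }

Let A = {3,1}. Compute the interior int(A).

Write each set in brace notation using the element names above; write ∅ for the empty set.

open subsets of A: ∅, {1}; so int(A) = {1}

{1}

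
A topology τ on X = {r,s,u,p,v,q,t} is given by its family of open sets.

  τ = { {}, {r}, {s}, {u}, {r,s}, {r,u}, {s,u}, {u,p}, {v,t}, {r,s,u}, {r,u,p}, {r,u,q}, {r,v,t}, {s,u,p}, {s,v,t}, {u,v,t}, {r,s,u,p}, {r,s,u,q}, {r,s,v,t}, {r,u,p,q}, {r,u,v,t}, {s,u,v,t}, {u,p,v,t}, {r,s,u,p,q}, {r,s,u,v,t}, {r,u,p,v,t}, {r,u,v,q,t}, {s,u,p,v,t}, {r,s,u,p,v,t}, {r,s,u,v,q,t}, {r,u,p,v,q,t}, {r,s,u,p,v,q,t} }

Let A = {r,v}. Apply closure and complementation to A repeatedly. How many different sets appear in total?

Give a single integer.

complement {s,u,p,q,t}; its interior {s,u,p}; cl(A) = X∖{s,u,p} = {r,v,q,t}
With k = closure, c = complement:
  1. A     = {r,v}
  2. kA    = {r,v,q,t}
  3. cA    = {s,u,p,q,t}
  4. ckA   = {s,u,p}
  5. kcA   = {s,u,p,v,q,t}
  6. kckA  = {s,u,p,q}
  7. ckcA  = {r}
  8. ckckA = {r,v,t}
  9. kckcA = {r,q}
  10. ckckcA = {s,u,p,v,t}
k, c of each give nothing new

10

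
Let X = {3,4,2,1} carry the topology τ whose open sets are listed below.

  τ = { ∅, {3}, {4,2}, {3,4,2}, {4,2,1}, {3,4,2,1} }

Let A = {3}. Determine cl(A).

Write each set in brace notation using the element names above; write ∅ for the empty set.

cl via duality: int({4,2,1}) = {4,2,1}, so X∖{4,2,1} = {3}

{3}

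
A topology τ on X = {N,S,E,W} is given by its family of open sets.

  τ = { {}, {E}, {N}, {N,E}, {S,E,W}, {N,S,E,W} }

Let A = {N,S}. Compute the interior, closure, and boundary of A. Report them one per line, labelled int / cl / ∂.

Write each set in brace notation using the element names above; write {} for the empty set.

interior: largest open inside A is {N} (from {}, {N})
cl via duality: int({E,W}) = {E}, so X∖{E} = {N,S,W}
cl∖int = {S,W}

int(A) = {N}
cl(A)  = {N,S,W}
∂A     = {S,W}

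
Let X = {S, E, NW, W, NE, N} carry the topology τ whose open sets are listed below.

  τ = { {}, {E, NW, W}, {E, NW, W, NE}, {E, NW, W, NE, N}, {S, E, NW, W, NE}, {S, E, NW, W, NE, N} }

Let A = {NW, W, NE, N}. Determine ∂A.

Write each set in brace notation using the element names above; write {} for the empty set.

interior: largest open inside A is {} (from {})
cl via duality: int({S, E}) = {}, so X∖{} = {S, E, NW, W, NE, N}
cl∖int = {S, E, NW, W, NE, N}

{S, E, NW, W, NE, N}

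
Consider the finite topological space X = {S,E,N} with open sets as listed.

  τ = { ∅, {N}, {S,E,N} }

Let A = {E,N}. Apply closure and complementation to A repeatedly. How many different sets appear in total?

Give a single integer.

6

cl via duality: int({S}) = ∅, so X∖∅ = {S,E,N}
Write k for closure, c for complement:
  1. A     = {E,N}
  2. kA    = {S,E,N}
  3. cA    = {S}
  4. ckA   = ∅
  5. kcA   = {S,E}
  6. ckcA  = {N}
applying k or c yields no new set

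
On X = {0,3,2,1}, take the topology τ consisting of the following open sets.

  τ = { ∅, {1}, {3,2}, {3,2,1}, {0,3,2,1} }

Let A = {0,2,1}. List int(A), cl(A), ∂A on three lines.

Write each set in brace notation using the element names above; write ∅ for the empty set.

int(A) = {1}
cl(A)  = {0,3,2,1}
∂A     = {0,3,2}

interior: largest open inside A is {1} (from ∅, {1})
cl via duality: int({3}) = ∅, so X∖∅ = {0,3,2,1}
cl∖int = {0,3,2}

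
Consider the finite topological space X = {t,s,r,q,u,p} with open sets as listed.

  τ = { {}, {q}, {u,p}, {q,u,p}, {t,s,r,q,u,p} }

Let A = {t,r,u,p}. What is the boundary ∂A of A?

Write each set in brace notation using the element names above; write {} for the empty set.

{t,s,r}

interior: largest open inside A is {u,p} (from {}, {u,p})
cl via duality: int({s,q}) = {q}, so X∖{q} = {t,s,r,u,p}
cl∖int = {t,s,r}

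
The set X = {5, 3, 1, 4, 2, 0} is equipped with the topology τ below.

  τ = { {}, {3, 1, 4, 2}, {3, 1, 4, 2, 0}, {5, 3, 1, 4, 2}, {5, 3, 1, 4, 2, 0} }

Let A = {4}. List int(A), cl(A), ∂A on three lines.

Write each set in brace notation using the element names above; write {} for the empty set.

int(A) = {}
cl(A)  = {5, 3, 1, 4, 2, 0}
∂A     = {5, 3, 1, 4, 2, 0}

U open, U⊆A: {}. int(A) = ⋃ = {}
X∖A={5, 3, 1, 2, 0}, int(X∖A)={}, hence cl(A)={5, 3, 1, 4, 2, 0}
∂A: remove int from cl → {5, 3, 1, 4, 2, 0}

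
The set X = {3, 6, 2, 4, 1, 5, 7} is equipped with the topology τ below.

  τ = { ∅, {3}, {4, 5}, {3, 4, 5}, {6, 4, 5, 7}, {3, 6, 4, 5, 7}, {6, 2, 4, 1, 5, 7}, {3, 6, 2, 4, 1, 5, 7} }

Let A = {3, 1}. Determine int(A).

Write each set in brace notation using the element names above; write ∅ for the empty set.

{3}

opens ⊆ A: ∅, {3}; union → int = {3}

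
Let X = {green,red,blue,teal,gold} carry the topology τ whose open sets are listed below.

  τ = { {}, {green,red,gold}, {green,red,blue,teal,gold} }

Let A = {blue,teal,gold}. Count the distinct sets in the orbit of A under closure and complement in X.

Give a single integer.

complement {green,red}; its interior {}; cl(A) = X∖{} = {green,red,blue,teal,gold}
With k = closure, c = complement:
  1. A     = {blue,teal,gold}
  2. kA    = {green,red,blue,teal,gold}
  3. cA    = {green,red}
  4. ckA   = {}
k, c of each give nothing new

4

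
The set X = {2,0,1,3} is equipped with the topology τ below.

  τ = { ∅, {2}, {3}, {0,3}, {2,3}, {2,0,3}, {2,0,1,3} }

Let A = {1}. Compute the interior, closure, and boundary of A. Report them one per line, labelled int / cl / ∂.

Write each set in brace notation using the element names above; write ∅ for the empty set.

opens ⊆ A: ∅; union → int = ∅
complement {2,0,3}; its interior {2,0,3}; cl(A) = X∖{2,0,3} = {1}
boundary = {1} ∖ ∅ = {1}

int(A) = ∅
cl(A)  = {1}
∂A     = {1}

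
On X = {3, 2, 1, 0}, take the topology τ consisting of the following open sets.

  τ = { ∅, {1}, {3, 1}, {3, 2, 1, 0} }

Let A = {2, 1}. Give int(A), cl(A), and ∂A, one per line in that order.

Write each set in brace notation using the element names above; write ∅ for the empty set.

int(A) = {1}
cl(A)  = {3, 2, 1, 0}
∂A     = {3, 2, 0}

opens ⊆ A: ∅, {1}; union → int = {1}
complement {3, 0}; its interior ∅; cl(A) = X∖∅ = {3, 2, 1, 0}
boundary = {3, 2, 1, 0} ∖ {1} = {3, 2, 0}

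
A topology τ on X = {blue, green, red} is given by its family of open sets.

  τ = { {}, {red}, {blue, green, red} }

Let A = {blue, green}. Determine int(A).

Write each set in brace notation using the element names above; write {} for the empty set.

interior: largest open inside A is {} (from {})

{}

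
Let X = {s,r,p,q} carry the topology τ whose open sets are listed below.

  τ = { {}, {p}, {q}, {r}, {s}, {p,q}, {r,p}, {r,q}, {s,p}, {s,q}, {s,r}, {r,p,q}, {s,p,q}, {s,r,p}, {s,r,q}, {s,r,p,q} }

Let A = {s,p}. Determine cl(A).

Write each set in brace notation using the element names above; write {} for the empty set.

cl via duality: int({r,q}) = {r,q}, so X∖{r,q} = {s,p}

{s,p}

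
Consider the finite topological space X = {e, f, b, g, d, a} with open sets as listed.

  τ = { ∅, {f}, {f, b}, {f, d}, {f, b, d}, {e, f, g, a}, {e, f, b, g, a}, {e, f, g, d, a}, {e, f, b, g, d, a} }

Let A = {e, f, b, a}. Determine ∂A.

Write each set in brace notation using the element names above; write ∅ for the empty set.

{e, g, d, a}

U open, U⊆A: ∅, {f}, {f, b}. int(A) = ⋃ = {f, b}
X∖A={g, d}, int(X∖A)=∅, hence cl(A)={e, f, b, g, d, a}
∂A: remove int from cl → {e, g, d, a}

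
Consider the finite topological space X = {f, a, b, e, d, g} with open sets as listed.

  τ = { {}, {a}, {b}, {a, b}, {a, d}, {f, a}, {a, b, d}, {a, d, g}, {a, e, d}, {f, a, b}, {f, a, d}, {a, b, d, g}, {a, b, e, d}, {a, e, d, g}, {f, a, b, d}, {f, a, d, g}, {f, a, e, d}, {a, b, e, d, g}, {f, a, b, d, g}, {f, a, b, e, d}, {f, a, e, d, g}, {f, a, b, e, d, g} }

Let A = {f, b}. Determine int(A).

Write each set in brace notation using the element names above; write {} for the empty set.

{b}

interior: largest open inside A is {b} (from {}, {b})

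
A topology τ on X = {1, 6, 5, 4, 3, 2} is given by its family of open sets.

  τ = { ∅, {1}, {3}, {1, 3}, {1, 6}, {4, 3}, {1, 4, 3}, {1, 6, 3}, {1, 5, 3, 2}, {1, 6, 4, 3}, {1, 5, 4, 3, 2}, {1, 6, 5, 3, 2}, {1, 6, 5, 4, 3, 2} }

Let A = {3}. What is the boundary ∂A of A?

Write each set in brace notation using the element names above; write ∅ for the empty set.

U open, U⊆A: ∅, {3}. int(A) = ⋃ = {3}
X∖A={1, 6, 5, 4, 2}, int(X∖A)={1, 6}, hence cl(A)={5, 4, 3, 2}
∂A: remove int from cl → {5, 4, 2}

{5, 4, 2}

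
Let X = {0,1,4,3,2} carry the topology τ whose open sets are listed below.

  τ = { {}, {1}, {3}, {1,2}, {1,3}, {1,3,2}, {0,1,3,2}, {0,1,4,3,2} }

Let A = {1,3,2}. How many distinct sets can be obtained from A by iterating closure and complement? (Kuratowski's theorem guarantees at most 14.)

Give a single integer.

cl via duality: int({0,4}) = {}, so X∖{} = {0,1,4,3,2}
Write k for closure, c for complement:
  1. A     = {1,3,2}
  2. kA    = {0,1,4,3,2}
  3. cA    = {0,4}
  4. ckA   = {}
applying k or c yields no new set

4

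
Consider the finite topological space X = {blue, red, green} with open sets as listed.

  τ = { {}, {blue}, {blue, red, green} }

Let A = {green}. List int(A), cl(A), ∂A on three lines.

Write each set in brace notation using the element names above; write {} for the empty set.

int(A) = {}
cl(A)  = {red, green}
∂A     = {red, green}

interior: largest open inside A is {} (from {})
cl via duality: int({blue, red}) = {blue}, so X∖{blue} = {red, green}
cl∖int = {red, green}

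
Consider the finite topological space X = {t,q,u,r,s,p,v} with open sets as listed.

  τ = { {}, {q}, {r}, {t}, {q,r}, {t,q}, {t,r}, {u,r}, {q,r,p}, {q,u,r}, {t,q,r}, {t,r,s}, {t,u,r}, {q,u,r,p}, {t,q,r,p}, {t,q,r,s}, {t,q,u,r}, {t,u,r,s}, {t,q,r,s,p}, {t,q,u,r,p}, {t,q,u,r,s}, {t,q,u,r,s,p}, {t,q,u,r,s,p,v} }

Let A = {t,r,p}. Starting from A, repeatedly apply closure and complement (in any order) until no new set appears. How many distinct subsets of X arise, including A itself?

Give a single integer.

complement {q,u,s,v}; its interior {q}; cl(A) = X∖{q} = {t,u,r,s,p,v}
With k = closure, c = complement:
  1. A     = {t,r,p}
  2. kA    = {t,u,r,s,p,v}
  3. cA    = {q,u,s,v}
  4. ckA   = {q}
  5. kcA   = {q,u,s,p,v}
  6. kckA  = {q,p,v}
  7. ckcA  = {t,r}
  8. ckckA = {t,u,r,s}
k, c of each give nothing new

8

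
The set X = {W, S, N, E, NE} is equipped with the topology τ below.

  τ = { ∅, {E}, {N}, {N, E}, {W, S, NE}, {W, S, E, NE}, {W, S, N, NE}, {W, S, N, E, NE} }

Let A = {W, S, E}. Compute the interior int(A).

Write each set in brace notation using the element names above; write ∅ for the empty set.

interior: largest open inside A is {E} (from ∅, {E})

{E}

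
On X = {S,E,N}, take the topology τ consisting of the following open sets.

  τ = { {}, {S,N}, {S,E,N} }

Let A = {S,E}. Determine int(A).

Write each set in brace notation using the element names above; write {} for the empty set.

U open, U⊆A: {}. int(A) = ⋃ = {}

{}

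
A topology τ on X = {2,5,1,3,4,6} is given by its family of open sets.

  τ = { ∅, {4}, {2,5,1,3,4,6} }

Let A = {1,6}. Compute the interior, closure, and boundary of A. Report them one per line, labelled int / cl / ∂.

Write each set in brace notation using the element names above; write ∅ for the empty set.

int(A) = ∅
cl(A)  = {2,5,1,3,6}
∂A     = {2,5,1,3,6}

interior: largest open inside A is ∅ (from ∅)
cl via duality: int({2,5,3,4}) = {4}, so X∖{4} = {2,5,1,3,6}
cl∖int = {2,5,1,3,6}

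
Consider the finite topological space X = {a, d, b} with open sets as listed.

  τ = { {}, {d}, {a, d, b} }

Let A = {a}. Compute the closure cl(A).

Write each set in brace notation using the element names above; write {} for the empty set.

{a, b}

complement {d, b}; its interior {d}; cl(A) = X∖{d} = {a, b}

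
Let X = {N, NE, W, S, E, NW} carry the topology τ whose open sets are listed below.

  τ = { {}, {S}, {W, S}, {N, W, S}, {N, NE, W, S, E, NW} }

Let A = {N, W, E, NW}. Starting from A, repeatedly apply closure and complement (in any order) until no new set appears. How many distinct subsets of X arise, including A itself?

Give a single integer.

closure: X∖int(X∖A) = X∖{S} = {N, NE, W, E, NW}
Let k=closure and c=complement:
  1. A     = {N, W, E, NW}
  2. kA    = {N, NE, W, E, NW}
  3. cA    = {NE, S}
  4. ckA   = {S}
  5. kcA   = {N, NE, W, S, E, NW}
  6. ckcA  = {}
— saturated at 6

6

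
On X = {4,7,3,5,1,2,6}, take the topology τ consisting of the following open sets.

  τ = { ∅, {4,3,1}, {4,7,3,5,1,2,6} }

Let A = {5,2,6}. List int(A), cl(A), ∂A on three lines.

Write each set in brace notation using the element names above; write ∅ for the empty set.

int(A) = ∅
cl(A)  = {7,5,2,6}
∂A     = {7,5,2,6}

opens ⊆ A: ∅; union → int = ∅
complement {4,7,3,1}; its interior {4,3,1}; cl(A) = X∖{4,3,1} = {7,5,2,6}
boundary = {7,5,2,6} ∖ ∅ = {7,5,2,6}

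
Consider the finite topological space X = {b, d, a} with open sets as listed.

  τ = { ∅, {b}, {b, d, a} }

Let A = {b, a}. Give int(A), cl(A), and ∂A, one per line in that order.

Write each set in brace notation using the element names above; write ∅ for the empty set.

U open, U⊆A: ∅, {b}. int(A) = ⋃ = {b}
X∖A={d}, int(X∖A)=∅, hence cl(A)={b, d, a}
∂A: remove int from cl → {d, a}

int(A) = {b}
cl(A)  = {b, d, a}
∂A     = {d, a}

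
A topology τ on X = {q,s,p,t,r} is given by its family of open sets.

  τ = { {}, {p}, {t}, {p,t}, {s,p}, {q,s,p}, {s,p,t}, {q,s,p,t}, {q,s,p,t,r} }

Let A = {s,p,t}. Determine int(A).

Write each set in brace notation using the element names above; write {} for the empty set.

{s,p,t}

U open, U⊆A: {}, {t}, {p}, {s,p}, {p,t}, {s,p,t}. int(A) = ⋃ = {s,p,t}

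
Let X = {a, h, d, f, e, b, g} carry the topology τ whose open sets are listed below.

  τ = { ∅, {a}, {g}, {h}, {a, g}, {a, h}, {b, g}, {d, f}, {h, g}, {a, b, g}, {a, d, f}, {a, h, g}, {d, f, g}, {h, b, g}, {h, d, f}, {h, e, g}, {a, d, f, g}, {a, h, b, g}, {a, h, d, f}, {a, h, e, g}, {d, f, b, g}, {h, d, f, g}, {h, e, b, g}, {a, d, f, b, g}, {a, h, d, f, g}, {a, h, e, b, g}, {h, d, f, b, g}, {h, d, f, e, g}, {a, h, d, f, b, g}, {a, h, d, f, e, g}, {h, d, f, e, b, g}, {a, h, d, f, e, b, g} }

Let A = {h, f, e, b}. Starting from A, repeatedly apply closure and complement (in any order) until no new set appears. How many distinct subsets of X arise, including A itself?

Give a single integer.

12

closure: X∖int(X∖A) = X∖{a, g} = {h, d, f, e, b}
Let k=closure and c=complement:
  1. A     = {h, f, e, b}
  2. kA    = {h, d, f, e, b}
  3. cA    = {a, d, g}
  4. ckA   = {a, g}
  5. kcA   = {a, d, f, e, b, g}
  6. kckA  = {a, e, b, g}
  7. ckcA  = {h}
  8. ckckA = {h, d, f}
  9. kckcA = {h, e}
  10. kckckA = {h, d, f, e}
  11. ckckcA = {a, d, f, b, g}
  12. ckckckA = {a, b, g}
— saturated at 12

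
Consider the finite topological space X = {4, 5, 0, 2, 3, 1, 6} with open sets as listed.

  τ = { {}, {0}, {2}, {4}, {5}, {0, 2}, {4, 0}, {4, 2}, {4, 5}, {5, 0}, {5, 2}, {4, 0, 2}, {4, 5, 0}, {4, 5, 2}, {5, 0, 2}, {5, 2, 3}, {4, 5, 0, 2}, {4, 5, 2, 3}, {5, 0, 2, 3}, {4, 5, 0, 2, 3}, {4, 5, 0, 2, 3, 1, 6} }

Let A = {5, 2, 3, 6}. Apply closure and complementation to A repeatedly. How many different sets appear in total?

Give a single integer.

6

cl via duality: int({4, 0, 1}) = {4, 0}, so X∖{4, 0} = {5, 2, 3, 1, 6}
Write k for closure, c for complement:
  1. A     = {5, 2, 3, 6}
  2. kA    = {5, 2, 3, 1, 6}
  3. cA    = {4, 0, 1}
  4. ckA   = {4, 0}
  5. kcA   = {4, 0, 1, 6}
  6. ckcA  = {5, 2, 3}
applying k or c yields no new set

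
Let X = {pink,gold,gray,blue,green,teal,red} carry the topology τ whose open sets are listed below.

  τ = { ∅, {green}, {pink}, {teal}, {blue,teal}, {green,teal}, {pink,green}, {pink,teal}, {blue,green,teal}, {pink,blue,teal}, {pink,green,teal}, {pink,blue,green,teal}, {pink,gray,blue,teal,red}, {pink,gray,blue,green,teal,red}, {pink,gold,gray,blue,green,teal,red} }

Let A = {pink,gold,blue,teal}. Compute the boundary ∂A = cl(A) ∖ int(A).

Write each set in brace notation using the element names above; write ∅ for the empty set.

{gold,gray,red}

interior: largest open inside A is {pink,blue,teal} (from ∅, {pink}, {teal}, {blue,teal}, {pink,teal}, {pink,blue,teal})
cl via duality: int({gray,green,red}) = {green}, so X∖{green} = {pink,gold,gray,blue,teal,red}
cl∖int = {gold,gray,red}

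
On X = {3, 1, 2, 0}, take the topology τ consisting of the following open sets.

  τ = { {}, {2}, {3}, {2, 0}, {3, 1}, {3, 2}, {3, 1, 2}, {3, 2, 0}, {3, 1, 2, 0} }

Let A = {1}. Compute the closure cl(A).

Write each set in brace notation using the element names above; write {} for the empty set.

complement {3, 2, 0}; its interior {3, 2, 0}; cl(A) = X∖{3, 2, 0} = {1}

{1}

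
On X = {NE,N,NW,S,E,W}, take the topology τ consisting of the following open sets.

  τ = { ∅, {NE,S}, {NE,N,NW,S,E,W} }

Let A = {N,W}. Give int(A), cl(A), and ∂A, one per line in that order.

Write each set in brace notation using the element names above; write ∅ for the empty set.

opens ⊆ A: ∅; union → int = ∅
complement {NE,NW,S,E}; its interior {NE,S}; cl(A) = X∖{NE,S} = {N,NW,E,W}
boundary = {N,NW,E,W} ∖ ∅ = {N,NW,E,W}

int(A) = ∅
cl(A)  = {N,NW,E,W}
∂A     = {N,NW,E,W}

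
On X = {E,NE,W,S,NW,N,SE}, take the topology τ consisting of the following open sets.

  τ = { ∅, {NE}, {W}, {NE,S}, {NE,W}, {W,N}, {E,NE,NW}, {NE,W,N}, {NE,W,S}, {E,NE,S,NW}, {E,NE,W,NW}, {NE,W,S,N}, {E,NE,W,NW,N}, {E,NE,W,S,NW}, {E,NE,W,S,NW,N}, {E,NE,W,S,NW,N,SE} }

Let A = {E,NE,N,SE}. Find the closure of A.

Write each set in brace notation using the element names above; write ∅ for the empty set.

{E,NE,S,NW,N,SE}

closure: X∖int(X∖A) = X∖{W} = {E,NE,S,NW,N,SE}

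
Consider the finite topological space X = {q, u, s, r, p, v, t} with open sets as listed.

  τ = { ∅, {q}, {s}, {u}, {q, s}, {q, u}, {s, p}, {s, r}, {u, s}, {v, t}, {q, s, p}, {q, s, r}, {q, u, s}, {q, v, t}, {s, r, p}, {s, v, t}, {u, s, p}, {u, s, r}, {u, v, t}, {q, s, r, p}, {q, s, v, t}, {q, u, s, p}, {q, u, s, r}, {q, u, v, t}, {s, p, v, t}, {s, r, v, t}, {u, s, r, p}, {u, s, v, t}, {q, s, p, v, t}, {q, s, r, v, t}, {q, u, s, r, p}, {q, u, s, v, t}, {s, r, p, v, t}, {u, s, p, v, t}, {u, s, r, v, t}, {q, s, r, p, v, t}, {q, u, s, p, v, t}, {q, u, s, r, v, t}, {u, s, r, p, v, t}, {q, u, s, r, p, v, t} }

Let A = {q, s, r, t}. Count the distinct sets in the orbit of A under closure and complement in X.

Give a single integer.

8

closure: X∖int(X∖A) = X∖{u} = {q, s, r, p, v, t}
Let k=closure and c=complement:
  1. A     = {q, s, r, t}
  2. kA    = {q, s, r, p, v, t}
  3. cA    = {u, p, v}
  4. ckA   = {u}
  5. kcA   = {u, p, v, t}
  6. ckcA  = {q, s, r}
  7. kckcA = {q, s, r, p}
  8. ckckcA = {u, v, t}
— saturated at 8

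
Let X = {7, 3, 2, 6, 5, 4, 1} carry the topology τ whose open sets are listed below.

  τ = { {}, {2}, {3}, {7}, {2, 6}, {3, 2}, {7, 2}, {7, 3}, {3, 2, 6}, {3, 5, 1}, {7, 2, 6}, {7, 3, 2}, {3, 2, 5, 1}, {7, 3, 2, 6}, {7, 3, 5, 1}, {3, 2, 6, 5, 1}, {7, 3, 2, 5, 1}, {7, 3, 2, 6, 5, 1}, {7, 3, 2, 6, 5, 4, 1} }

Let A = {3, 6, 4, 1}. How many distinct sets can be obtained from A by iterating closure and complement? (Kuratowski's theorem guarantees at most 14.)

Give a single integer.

10

X∖A={7, 2, 5}, int(X∖A)={7, 2}, hence cl(A)={3, 6, 5, 4, 1}
Orbit (k=closure, c=complement):
  1. A     = {3, 6, 4, 1}
  2. kA    = {3, 6, 5, 4, 1}
  3. cA    = {7, 2, 5}
  4. ckA   = {7, 2}
  5. kcA   = {7, 2, 6, 5, 4, 1}
  6. kckA  = {7, 2, 6, 4}
  7. ckcA  = {3}
  8. ckckA = {3, 5, 1}
  9. kckcA = {3, 5, 4, 1}
  10. ckckcA = {7, 2, 6}
(closed under both — stop)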